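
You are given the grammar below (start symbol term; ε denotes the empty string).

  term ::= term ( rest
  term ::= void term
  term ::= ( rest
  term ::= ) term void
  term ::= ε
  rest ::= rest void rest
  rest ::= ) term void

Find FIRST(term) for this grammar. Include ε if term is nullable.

From term ::= term ( rest: term nullable, take FIRST(term) ∪ {(} = { (, ), void }.
term ::= void term contributes {void}.
term ::= ( rest contributes {(}.
term ::= ) term void contributes {)}.
term ::= ε contributes ε.
Union: FIRST(term) = { (, ), void, ε }.

{ (, ), void, ε }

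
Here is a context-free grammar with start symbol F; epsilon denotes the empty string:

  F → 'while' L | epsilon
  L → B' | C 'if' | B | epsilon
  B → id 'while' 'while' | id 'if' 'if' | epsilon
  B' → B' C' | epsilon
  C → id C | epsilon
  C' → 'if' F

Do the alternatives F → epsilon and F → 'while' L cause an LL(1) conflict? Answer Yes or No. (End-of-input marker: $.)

FIRST(epsilon) = { epsilon } and FIRST('while' L) = { 'while' }.
The first is nullable but FOLLOW(F) = { $, 'if' } is disjoint from FIRST of the second.

No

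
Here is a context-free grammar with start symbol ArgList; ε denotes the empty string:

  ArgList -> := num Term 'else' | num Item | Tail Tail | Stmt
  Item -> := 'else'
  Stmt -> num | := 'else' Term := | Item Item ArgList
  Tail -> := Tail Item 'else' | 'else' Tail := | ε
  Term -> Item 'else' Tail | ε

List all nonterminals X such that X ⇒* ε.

Directly nullable (have an ε-production): Tail, Term.
ArgList -> Tail Tail with every symbol nullable, so ArgList is nullable.
No other nonterminal has a production whose RHS symbols are all nullable.

{ ArgList, Tail, Term }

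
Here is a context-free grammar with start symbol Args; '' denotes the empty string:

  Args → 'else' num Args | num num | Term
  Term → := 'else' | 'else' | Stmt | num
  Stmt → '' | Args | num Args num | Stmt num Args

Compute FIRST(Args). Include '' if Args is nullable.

{ 'else', :=, num, '' }

Args → 'else' num Args contributes {'else'}.
Args → num num contributes {num}.
From Args → Term: add FIRST(Term) = { 'else', :=, num, '' } (including '' since Term is nullable).
Union: FIRST(Args) = { 'else', :=, num, '' }.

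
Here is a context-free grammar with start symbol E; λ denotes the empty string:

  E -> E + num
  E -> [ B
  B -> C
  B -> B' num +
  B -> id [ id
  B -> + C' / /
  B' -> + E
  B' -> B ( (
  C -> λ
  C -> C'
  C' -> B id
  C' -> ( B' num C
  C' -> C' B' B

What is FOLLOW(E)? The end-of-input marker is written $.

E is the start symbol, so $ ∈ FOLLOW(E).
In E -> E + num: add FIRST(+ num) = { + }.
In B' -> + E: E is at the end, add FOLLOW(B') = { $, (, +, /, id, num }.
Union: FOLLOW(E) = { $, (, +, /, id, num }.

{ $, (, +, /, id, num }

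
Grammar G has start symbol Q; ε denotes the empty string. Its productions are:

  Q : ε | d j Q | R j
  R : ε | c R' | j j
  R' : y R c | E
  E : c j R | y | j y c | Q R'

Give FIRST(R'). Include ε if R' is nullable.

R' : y R c contributes {y}.
From R' : E: add FIRST(E) = { c, d, j, y }.
Union: FIRST(R') = { c, d, j, y }.

{ c, d, j, y }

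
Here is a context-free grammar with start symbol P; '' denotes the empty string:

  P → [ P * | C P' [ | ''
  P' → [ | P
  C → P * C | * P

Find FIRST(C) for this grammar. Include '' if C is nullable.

From C → P * C: P nullable, take FIRST(P) ∪ {*} = { *, [ }.
C → * P contributes {*}.
Union: FIRST(C) = { *, [ }.

{ *, [ }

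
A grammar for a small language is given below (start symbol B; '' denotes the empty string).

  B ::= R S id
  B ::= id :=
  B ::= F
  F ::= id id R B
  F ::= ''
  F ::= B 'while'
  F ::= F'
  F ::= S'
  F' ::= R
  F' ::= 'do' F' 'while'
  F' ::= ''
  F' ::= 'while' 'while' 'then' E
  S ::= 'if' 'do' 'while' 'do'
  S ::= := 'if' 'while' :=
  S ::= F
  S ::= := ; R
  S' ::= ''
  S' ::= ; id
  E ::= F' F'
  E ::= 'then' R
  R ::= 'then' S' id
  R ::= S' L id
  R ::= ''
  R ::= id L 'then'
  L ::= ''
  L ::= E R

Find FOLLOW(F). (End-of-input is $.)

{ $, 'while', id }

In B ::= F: F is at the end, add FOLLOW(B) = { $, 'while', id }.
In S ::= F: F is at the end, add FOLLOW(S) = { id }.
Union: FOLLOW(F) = { $, 'while', id }.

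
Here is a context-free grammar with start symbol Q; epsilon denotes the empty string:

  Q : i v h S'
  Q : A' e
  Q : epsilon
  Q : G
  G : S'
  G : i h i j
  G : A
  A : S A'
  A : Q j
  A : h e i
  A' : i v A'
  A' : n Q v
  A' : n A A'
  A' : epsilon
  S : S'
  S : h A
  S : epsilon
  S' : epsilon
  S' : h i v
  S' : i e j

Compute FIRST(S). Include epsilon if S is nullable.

{ h, i, epsilon }

From S : S': add FIRST(S') = { h, i, epsilon } (including epsilon since S' is nullable).
S : h A contributes {h}.
S : epsilon contributes epsilon.
Union: FIRST(S) = { h, i, epsilon }.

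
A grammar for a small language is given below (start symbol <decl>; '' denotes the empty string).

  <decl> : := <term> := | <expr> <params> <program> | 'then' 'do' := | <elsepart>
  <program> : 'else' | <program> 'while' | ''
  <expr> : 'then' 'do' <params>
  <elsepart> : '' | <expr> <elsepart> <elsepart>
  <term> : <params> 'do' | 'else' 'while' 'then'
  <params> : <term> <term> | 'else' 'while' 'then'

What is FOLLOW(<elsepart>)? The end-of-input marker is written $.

In <decl> : <elsepart>: <elsepart> is at the end, add FOLLOW(<decl>) = { $ }.
In <elsepart> : <expr> <elsepart> <elsepart>: add FIRST(<elsepart>)\{''} = { 'then' }.
  Since <elsepart> is nullable, also add FOLLOW(<elsepart>) = { $, 'then' }.
In <elsepart> : <expr> <elsepart> <elsepart>: <elsepart> is at the end, add FOLLOW(<elsepart>) = { $, 'then' }.
Union: FOLLOW(<elsepart>) = { $, 'then' }.

{ $, 'then' }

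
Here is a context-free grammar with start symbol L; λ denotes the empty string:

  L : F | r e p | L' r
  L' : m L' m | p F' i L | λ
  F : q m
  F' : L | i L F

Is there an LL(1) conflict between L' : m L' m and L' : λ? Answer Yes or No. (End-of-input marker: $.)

FIRST(m L' m) = { m } and FIRST(λ) = { λ }.
The second alternative is nullable and FOLLOW(L') = { m, r } shares m with FIRST of the first — conflict.

Yes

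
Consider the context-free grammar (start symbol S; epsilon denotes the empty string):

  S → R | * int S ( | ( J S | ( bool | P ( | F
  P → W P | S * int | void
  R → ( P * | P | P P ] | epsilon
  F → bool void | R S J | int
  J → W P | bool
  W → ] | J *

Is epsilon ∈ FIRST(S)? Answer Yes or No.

Yes

S → R and each of R is nullable, so S ⇒* epsilon.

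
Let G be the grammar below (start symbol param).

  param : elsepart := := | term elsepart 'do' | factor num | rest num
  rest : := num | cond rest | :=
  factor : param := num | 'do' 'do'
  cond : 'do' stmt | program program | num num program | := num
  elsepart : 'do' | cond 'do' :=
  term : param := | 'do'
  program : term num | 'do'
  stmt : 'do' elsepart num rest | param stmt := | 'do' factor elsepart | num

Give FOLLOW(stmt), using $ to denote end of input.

{ 'do', :=, num }

In cond : 'do' stmt: stmt is at the end, add FOLLOW(cond) = { 'do', :=, num }.
In stmt : param stmt :=: add FIRST(:=) = { := }.
Union: FOLLOW(stmt) = { 'do', :=, num }.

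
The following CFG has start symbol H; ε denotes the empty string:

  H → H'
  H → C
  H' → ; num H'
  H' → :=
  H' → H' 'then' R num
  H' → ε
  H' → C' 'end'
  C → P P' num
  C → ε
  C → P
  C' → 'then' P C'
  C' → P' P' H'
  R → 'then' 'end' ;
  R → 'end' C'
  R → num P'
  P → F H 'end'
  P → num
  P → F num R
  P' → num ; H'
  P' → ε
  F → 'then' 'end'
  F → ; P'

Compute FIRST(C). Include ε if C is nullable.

{ 'then', ;, num, ε }

From C → P P' num: add FIRST(P) = { 'then', ;, num }.
C → ε contributes ε.
From C → P: add FIRST(P) = { 'then', ;, num }.
Union: FIRST(C) = { 'then', ;, num, ε }.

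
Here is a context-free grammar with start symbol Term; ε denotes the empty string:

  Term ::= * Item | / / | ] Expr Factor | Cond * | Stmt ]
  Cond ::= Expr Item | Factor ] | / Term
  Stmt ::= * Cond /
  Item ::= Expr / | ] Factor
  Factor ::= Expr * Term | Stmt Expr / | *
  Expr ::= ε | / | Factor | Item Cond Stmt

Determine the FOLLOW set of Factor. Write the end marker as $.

In Term ::= ] Expr Factor: Factor is at the end, add FOLLOW(Term) = { $, *, /, ] }.
In Cond ::= Factor ]: add FIRST(]) = { ] }.
In Item ::= ] Factor: Factor is at the end, add FOLLOW(Item) = { $, *, /, ] }.
In Expr ::= Factor: Factor is at the end, add FOLLOW(Expr) = { *, /, ] }.
Union: FOLLOW(Factor) = { $, *, /, ] }.

{ $, *, /, ] }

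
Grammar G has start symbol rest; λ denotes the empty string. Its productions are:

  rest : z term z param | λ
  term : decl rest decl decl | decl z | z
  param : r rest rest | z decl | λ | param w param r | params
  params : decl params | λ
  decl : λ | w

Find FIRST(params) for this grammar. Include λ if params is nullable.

From params : decl params: decl, params nullable, take FIRST(decl) ∪ FIRST(params) = { w }; also λ since the whole RHS is nullable.
params : λ contributes λ.
Union: FIRST(params) = { w, λ }.

{ w, λ }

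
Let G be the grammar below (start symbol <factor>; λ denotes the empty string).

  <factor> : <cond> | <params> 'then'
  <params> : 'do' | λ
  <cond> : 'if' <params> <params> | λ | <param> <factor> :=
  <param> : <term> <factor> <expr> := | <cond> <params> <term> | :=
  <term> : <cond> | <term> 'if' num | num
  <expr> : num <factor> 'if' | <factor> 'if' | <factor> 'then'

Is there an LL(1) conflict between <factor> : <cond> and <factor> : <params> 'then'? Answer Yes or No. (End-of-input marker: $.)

FIRST(<cond>) = { 'do', 'if', 'then', :=, num, λ } and FIRST(<params> 'then') = { 'do', 'then' }.
Both contain 'do', so the two alternatives are not disjoint — LL(1) conflict.

Yes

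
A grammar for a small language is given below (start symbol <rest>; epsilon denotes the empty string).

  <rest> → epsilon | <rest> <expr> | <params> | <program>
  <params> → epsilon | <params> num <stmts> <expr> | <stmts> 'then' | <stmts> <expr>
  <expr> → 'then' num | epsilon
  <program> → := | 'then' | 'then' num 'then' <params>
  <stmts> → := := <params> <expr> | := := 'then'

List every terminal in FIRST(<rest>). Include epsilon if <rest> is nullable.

<rest> → epsilon contributes epsilon.
From <rest> → <rest> <expr>: <rest>, <expr> nullable, take FIRST(<rest>) ∪ FIRST(<expr>) = { 'then', :=, num }; also epsilon since the whole RHS is nullable.
From <rest> → <params>: add FIRST(<params>) = { :=, num, epsilon } (including epsilon since <params> is nullable).
From <rest> → <program>: add FIRST(<program>) = { 'then', := }.
Union: FIRST(<rest>) = { 'then', :=, num, epsilon }.

{ 'then', :=, num, epsilon }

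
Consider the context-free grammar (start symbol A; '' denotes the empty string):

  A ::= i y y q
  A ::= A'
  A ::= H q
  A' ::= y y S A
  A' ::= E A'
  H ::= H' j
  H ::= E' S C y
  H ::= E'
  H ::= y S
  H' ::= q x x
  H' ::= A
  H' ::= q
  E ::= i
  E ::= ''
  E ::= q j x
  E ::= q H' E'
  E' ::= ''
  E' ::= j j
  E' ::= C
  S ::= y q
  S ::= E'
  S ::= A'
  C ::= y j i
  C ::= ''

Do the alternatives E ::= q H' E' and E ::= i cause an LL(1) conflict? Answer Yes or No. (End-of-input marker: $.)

No

FIRST(q H' E') = { q } and FIRST(i) = { i }.
The FIRST sets are disjoint and neither alternative is nullable — no conflict.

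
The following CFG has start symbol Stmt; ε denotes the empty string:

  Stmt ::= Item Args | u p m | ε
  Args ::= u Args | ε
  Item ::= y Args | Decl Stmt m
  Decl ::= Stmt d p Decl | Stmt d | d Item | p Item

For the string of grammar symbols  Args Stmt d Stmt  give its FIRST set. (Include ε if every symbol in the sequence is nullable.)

Add FIRST(Args)\{ε} = { u }; Args is nullable, continue.
Add FIRST(Stmt)\{ε} = { d, p, u, y }; Stmt is nullable, continue.
d is a terminal; add {d} and stop.

{ d, p, u, y }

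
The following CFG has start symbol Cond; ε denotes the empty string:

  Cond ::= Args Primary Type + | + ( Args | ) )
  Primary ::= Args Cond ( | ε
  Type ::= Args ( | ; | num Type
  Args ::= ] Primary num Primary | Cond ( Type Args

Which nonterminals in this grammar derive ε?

{ Primary }

Directly nullable (have an ε-production): Primary.
No other nonterminal has a production whose RHS symbols are all nullable.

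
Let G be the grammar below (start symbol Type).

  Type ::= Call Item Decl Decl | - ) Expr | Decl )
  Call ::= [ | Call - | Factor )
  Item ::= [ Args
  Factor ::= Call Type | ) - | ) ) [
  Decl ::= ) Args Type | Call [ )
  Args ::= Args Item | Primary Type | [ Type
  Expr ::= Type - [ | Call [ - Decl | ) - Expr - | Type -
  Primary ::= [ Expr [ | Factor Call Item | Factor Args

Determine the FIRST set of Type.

From Type ::= Call Item Decl Decl: add FIRST(Call) = { ), [ }.
Type ::= - ) Expr contributes {-}.
From Type ::= Decl ): add FIRST(Decl) = { ), [ }.
Union: FIRST(Type) = { ), -, [ }.

{ ), -, [ }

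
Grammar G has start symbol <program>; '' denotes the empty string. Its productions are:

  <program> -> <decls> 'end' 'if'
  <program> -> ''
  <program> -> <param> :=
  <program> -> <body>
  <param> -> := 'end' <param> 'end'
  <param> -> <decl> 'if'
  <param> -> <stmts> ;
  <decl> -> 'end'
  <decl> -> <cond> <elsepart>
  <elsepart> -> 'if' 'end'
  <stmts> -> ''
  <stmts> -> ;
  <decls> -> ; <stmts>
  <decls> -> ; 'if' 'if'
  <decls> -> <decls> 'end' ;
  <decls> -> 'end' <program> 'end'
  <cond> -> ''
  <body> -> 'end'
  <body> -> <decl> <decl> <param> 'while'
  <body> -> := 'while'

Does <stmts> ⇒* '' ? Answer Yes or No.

<stmts> has an ''-production, so <stmts> ⇒ ''.

Yes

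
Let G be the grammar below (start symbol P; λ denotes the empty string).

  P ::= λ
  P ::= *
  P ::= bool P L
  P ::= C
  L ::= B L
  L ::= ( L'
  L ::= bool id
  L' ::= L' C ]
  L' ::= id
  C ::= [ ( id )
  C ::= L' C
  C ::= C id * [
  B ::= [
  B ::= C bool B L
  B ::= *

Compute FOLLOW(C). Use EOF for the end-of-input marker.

{ EOF, (, *, [, ], bool, id }

In P ::= C: C is at the end, add FOLLOW(P) = { EOF, (, *, [, bool, id }.
In L' ::= L' C ]: add FIRST(]) = { ] }.
In C ::= L' C: C is at the end, add FOLLOW(C) = { EOF, (, *, [, ], bool, id }.
In C ::= C id * [: add FIRST(id * [) = { id }.
In B ::= C bool B L: add FIRST(bool B L) = { bool }.
Union: FOLLOW(C) = { EOF, (, *, [, ], bool, id }.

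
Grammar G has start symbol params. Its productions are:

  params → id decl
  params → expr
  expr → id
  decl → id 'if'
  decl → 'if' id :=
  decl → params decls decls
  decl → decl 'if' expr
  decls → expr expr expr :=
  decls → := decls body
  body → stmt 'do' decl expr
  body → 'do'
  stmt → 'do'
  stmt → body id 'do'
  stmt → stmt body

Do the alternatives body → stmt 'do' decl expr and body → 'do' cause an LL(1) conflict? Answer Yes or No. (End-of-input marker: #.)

Yes

FIRST(stmt 'do' decl expr) = { 'do' } and FIRST('do') = { 'do' }.
Both contain 'do', so the two alternatives are not disjoint — LL(1) conflict.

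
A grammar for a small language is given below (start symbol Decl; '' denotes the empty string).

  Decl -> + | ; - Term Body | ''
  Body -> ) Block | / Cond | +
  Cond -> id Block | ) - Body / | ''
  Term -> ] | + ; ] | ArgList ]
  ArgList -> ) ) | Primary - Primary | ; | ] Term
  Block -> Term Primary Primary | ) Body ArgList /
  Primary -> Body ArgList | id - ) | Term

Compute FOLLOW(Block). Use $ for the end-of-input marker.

{ $, ), +, /, ;, ], id }

In Body -> ) Block: Block is at the end, add FOLLOW(Body) = { $, ), +, /, ;, ], id }.
In Cond -> id Block: Block is at the end, add FOLLOW(Cond) = { $, ), +, /, ;, ], id }.
Union: FOLLOW(Block) = { $, ), +, /, ;, ], id }.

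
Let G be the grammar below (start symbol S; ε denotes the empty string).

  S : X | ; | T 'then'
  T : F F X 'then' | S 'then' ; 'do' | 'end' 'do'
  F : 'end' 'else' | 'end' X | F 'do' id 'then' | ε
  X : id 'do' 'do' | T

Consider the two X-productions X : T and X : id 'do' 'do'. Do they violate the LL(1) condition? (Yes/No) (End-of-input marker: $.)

Yes

FIRST(T) = { 'do', 'end', ;, id } and FIRST(id 'do' 'do') = { id }.
Both contain id, so the two alternatives are not disjoint — LL(1) conflict.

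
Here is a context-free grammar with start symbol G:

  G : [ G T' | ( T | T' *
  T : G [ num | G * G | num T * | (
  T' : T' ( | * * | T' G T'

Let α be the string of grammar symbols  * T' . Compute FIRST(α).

* is a terminal; add {*} and stop.

{ * }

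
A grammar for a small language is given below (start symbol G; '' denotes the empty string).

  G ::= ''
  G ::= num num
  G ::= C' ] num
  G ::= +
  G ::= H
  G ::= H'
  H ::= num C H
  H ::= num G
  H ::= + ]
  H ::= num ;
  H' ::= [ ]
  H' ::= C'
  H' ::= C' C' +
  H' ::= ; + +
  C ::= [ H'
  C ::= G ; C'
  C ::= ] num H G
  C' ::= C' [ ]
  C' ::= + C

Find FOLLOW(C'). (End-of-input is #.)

{ #, +, ;, [, ], num }

In G ::= C' ] num: add FIRST(] num) = { ] }.
In H' ::= C': C' is at the end, add FOLLOW(H') = { #, +, ;, [, ], num }.
In H' ::= C' C' +: add FIRST(C' +) = { + }.
In H' ::= C' C' +: add FIRST(+) = { + }.
In C ::= G ; C': C' is at the end, add FOLLOW(C) = { #, +, ;, [, ], num }.
In C' ::= C' [ ]: add FIRST([ ]) = { [ }.
Union: FOLLOW(C') = { #, +, ;, [, ], num }.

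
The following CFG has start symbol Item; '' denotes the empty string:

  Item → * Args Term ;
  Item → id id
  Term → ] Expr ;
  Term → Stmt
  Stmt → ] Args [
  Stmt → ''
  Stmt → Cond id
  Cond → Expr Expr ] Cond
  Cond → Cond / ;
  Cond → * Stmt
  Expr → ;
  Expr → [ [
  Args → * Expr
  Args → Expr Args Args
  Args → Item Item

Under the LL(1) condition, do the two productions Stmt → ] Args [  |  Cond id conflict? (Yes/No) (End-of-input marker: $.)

No

FIRST(] Args [) = { ] } and FIRST(Cond id) = { *, ;, [ }.
The FIRST sets are disjoint and neither alternative is nullable — no conflict.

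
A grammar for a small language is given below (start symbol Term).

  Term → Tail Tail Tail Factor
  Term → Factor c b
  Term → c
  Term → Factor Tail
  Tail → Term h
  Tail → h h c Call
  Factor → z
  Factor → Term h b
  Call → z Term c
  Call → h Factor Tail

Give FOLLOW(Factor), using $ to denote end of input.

In Term → Tail Tail Tail Factor: Factor is at the end, add FOLLOW(Term) = { $, c, h }.
In Term → Factor c b: add FIRST(c b) = { c }.
In Term → Factor Tail: add FIRST(Tail) = { c, h, z }.
In Call → h Factor Tail: add FIRST(Tail) = { c, h, z }.
Union: FOLLOW(Factor) = { $, c, h, z }.

{ $, c, h, z }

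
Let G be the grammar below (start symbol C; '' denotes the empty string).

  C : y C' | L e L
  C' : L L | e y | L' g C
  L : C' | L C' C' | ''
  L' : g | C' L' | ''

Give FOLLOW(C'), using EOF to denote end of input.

{ EOF, e, g }

In C : y C': C' is at the end, add FOLLOW(C) = { EOF, e, g }.
In L : C': C' is at the end, add FOLLOW(L) = { EOF, e, g }.
In L : L C' C': add FIRST(C')\{''} = { e, g }.
  Since C' is nullable, also add FOLLOW(L) = { EOF, e, g }.
In L : L C' C': C' is at the end, add FOLLOW(L) = { EOF, e, g }.
In L' : C' L': add FIRST(L')\{''} = { e, g }.
  Since L' is nullable, also add FOLLOW(L') = { g }.
Union: FOLLOW(C') = { EOF, e, g }.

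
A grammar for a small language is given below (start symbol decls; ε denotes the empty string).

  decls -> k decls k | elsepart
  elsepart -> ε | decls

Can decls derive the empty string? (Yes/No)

decls -> elsepart and each of elsepart is nullable, so decls ⇒* ε.

Yes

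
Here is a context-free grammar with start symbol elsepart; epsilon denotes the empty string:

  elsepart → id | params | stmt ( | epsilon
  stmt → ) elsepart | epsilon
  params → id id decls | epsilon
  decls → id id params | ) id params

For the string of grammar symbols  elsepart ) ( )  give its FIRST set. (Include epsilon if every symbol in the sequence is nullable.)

Add FIRST(elsepart)\{epsilon} = { (, ), id }; elsepart is nullable, continue.
) is a terminal; add {)} and stop.

{ (, ), id }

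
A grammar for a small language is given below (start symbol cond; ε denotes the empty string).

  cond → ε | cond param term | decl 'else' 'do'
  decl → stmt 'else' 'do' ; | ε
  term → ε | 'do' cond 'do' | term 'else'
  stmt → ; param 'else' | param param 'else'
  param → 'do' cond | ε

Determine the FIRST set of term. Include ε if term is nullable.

term → ε contributes ε.
term → 'do' cond 'do' contributes {'do'}.
From term → term 'else': term nullable, take FIRST(term) ∪ {'else'} = { 'do', 'else' }.
Union: FIRST(term) = { 'do', 'else', ε }.

{ 'do', 'else', ε }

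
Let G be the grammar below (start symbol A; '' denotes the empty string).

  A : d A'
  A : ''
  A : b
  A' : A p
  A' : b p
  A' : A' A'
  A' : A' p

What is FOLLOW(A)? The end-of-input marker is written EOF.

{ EOF, p }

A is the start symbol, so EOF ∈ FOLLOW(A).
In A' : A p: add FIRST(p) = { p }.
Union: FOLLOW(A) = { EOF, p }.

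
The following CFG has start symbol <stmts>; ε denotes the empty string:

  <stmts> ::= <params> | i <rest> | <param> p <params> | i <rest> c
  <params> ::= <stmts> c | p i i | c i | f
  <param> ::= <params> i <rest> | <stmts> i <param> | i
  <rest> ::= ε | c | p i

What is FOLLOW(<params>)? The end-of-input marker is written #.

{ #, c, i }

In <stmts> ::= <params>: <params> is at the end, add FOLLOW(<stmts>) = { #, c, i }.
In <stmts> ::= <param> p <params>: <params> is at the end, add FOLLOW(<stmts>) = { #, c, i }.
In <param> ::= <params> i <rest>: add FIRST(i <rest>) = { i }.
Union: FOLLOW(<params>) = { #, c, i }.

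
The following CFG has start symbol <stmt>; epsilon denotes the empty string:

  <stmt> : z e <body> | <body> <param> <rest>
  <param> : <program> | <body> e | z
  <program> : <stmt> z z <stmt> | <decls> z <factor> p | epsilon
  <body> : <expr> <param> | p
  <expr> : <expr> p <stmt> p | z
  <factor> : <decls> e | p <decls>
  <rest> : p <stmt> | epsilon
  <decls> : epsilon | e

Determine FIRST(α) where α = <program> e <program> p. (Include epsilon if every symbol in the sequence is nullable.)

Add FIRST(<program>)\{epsilon} = { e, p, z }; <program> is nullable, continue.
e is a terminal; add {e} and stop.

{ e, p, z }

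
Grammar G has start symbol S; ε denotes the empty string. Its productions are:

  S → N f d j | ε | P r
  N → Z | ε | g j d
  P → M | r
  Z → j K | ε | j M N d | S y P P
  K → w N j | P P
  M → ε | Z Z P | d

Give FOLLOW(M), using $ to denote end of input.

In P → M: M is at the end, add FOLLOW(P) = { d, f, g, j, r, y }.
In Z → j M N d: add FIRST(N d) = { d, f, g, j, r, y }.
Union: FOLLOW(M) = { d, f, g, j, r, y }.

{ d, f, g, j, r, y }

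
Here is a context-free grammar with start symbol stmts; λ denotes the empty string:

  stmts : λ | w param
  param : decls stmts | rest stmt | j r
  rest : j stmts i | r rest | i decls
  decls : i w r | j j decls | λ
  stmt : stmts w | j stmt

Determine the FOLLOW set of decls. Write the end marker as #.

{ #, i, j, w }

In param : decls stmts: add FIRST(stmts)\{λ} = { w }.
  Since stmts is nullable, also add FOLLOW(param) = { #, i, w }.
In rest : i decls: decls is at the end, add FOLLOW(rest) = { j, w }.
In decls : j j decls: decls is at the end, add FOLLOW(decls) = { #, i, j, w }.
Union: FOLLOW(decls) = { #, i, j, w }.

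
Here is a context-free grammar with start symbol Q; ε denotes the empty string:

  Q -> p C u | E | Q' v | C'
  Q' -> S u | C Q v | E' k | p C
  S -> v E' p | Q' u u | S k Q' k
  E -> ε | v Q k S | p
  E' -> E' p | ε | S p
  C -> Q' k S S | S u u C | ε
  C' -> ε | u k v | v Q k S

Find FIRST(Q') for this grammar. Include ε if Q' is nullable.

{ k, p, u, v }

From Q' -> S u: add FIRST(S) = { k, p, u, v }.
From Q' -> C Q v: C, Q nullable, take FIRST(C) ∪ FIRST(Q) ∪ {v} = { k, p, u, v }.
From Q' -> E' k: E' nullable, take FIRST(E') ∪ {k} = { k, p, u, v }.
Q' -> p C contributes {p}.
Union: FIRST(Q') = { k, p, u, v }.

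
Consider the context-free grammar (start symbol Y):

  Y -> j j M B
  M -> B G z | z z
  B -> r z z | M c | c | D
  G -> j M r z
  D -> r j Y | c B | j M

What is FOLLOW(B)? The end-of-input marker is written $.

{ $, j }

In Y -> j j M B: B is at the end, add FOLLOW(Y) = { $, j }.
In M -> B G z: add FIRST(G z) = { j }.
In D -> c B: B is at the end, add FOLLOW(D) = { $, j }.
Union: FOLLOW(B) = { $, j }.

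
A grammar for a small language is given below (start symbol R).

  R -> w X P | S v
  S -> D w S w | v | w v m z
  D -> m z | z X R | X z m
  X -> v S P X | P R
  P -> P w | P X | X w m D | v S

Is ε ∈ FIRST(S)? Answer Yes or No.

No nonterminal in this grammar is nullable.
No production of S has an RHS whose symbols are all nullable, so S is not nullable.

No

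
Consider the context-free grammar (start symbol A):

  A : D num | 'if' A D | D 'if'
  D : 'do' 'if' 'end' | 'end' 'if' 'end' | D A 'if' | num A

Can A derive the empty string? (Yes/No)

No

No nonterminal in this grammar is nullable.
No production of A has an RHS whose symbols are all nullable, so A is not nullable.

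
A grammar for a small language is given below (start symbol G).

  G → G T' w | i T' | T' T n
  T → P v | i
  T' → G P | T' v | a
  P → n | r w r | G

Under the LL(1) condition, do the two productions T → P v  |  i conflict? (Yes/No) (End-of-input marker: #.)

Yes

FIRST(P v) = { a, i, n, r } and FIRST(i) = { i }.
Both contain i, so the two alternatives are not disjoint — LL(1) conflict.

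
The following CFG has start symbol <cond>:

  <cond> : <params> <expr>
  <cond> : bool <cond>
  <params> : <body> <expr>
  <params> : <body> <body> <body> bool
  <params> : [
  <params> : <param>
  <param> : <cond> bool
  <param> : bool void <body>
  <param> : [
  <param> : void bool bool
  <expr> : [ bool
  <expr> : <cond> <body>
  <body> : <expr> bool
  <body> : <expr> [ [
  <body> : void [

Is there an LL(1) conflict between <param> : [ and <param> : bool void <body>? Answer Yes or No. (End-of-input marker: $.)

No

FIRST([) = { [ } and FIRST(bool void <body>) = { bool }.
The FIRST sets are disjoint and neither alternative is nullable — no conflict.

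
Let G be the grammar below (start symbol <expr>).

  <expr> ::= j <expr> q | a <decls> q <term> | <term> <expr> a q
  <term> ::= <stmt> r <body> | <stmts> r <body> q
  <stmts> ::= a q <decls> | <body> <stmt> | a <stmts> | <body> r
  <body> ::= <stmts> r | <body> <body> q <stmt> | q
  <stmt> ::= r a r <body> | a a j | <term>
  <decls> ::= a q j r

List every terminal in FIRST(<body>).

From <body> ::= <stmts> r: add FIRST(<stmts>) = { a, q }.
From <body> ::= <body> <body> q <stmt>: add FIRST(<body>) = { a, q }.
<body> ::= q contributes {q}.
Union: FIRST(<body>) = { a, q }.

{ a, q }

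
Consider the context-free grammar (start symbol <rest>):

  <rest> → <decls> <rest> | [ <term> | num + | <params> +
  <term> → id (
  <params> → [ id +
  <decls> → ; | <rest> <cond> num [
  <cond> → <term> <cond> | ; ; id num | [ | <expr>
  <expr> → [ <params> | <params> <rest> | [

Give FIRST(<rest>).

{ ;, [, num }

From <rest> → <decls> <rest>: add FIRST(<decls>) = { ;, [, num }.
<rest> → [ <term> contributes {[}.
<rest> → num + contributes {num}.
From <rest> → <params> +: add FIRST(<params>) = { [ }.
Union: FIRST(<rest>) = { ;, [, num }.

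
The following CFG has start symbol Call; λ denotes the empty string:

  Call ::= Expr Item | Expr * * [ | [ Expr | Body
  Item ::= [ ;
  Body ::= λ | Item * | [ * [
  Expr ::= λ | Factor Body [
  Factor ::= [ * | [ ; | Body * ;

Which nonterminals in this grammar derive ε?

{ Body, Call, Expr }

Directly nullable (have an λ-production): Body, Expr.
Call ::= Body with every symbol nullable, so Call is nullable.
No other nonterminal has a production whose RHS symbols are all nullable.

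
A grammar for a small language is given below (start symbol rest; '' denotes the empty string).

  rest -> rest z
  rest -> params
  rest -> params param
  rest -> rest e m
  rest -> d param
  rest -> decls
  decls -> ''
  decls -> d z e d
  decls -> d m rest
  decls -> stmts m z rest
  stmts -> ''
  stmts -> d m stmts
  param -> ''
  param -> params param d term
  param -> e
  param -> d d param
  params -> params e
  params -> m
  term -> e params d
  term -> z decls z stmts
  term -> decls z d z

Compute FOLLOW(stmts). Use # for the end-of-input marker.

{ #, d, e, m, z }

In decls -> stmts m z rest: add FIRST(m z rest) = { m }.
In stmts -> d m stmts: stmts is at the end, add FOLLOW(stmts) = { #, d, e, m, z }.
In term -> z decls z stmts: stmts is at the end, add FOLLOW(term) = { #, d, e, z }.
Union: FOLLOW(stmts) = { #, d, e, m, z }.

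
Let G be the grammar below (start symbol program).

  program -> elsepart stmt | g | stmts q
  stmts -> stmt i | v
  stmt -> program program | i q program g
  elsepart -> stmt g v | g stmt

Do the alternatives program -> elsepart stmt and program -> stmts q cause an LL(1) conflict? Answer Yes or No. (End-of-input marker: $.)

Yes

FIRST(elsepart stmt) = { g, i, v } and FIRST(stmts q) = { g, i, v }.
Both contain g, so the two alternatives are not disjoint — LL(1) conflict.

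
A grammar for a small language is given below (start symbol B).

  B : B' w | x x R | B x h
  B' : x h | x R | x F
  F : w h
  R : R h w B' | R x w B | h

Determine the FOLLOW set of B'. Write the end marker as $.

{ $, h, w, x }

In B : B' w: add FIRST(w) = { w }.
In R : R h w B': B' is at the end, add FOLLOW(R) = { $, h, w, x }.
Union: FOLLOW(B') = { $, h, w, x }.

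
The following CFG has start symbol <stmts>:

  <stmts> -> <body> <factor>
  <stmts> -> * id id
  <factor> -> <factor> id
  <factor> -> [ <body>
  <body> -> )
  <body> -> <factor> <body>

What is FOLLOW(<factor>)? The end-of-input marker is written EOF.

In <stmts> -> <body> <factor>: <factor> is at the end, add FOLLOW(<stmts>) = { EOF }.
In <factor> -> <factor> id: add FIRST(id) = { id }.
In <body> -> <factor> <body>: add FIRST(<body>) = { ), [ }.
Union: FOLLOW(<factor>) = { EOF, ), [, id }.

{ EOF, ), [, id }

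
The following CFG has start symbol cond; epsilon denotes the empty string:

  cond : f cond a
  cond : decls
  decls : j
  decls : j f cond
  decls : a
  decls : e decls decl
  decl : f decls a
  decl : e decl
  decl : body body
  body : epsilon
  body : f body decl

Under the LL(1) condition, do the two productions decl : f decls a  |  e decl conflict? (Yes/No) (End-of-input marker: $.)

No

FIRST(f decls a) = { f } and FIRST(e decl) = { e }.
The FIRST sets are disjoint and neither alternative is nullable — no conflict.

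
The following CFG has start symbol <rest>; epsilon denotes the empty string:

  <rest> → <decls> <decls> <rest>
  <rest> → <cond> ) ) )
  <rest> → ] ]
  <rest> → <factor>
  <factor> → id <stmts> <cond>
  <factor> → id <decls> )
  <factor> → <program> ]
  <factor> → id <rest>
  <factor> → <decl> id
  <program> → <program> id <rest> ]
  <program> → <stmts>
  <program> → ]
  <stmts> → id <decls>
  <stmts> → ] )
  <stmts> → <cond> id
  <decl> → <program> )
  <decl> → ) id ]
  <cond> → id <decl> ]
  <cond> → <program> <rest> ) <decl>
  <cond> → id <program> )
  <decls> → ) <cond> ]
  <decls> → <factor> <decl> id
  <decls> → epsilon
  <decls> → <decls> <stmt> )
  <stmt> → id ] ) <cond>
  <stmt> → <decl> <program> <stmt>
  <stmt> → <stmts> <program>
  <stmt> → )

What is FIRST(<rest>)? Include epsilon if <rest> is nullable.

{ ), ], id }

From <rest> → <decls> <decls> <rest>: <decls>, <decls> nullable, take FIRST(<decls>) ∪ FIRST(<decls>) ∪ FIRST(<rest>) = { ), ], id }.
From <rest> → <cond> ) ) ): add FIRST(<cond>) = { ], id }.
<rest> → ] ] contributes {]}.
From <rest> → <factor>: add FIRST(<factor>) = { ), ], id }.
Union: FIRST(<rest>) = { ), ], id }.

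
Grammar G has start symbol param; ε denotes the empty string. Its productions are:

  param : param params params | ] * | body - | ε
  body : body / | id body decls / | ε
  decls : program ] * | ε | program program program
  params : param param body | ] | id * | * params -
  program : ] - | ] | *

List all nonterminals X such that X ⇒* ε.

Directly nullable (have an ε-production): param, body, decls.
params : param param body with every symbol nullable, so params is nullable.
No other nonterminal has a production whose RHS symbols are all nullable.

{ body, decls, param, params }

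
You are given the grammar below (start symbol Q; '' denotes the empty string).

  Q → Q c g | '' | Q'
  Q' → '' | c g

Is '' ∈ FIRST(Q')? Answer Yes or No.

Q' has an ''-production, so Q' ⇒ ''.

Yes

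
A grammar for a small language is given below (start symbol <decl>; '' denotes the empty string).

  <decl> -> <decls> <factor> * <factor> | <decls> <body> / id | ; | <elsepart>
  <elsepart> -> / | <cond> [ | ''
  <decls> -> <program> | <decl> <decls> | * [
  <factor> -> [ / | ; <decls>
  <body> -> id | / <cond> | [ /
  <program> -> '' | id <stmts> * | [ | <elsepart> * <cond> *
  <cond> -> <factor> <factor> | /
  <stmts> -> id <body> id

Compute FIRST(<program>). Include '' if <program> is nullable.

{ *, /, ;, [, id, '' }

<program> -> '' contributes ''.
<program> -> id <stmts> * contributes {id}.
<program> -> [ contributes {[}.
From <program> -> <elsepart> * <cond> *: <elsepart> nullable, take FIRST(<elsepart>) ∪ {*} = { *, /, ;, [ }.
Union: FIRST(<program>) = { *, /, ;, [, id, '' }.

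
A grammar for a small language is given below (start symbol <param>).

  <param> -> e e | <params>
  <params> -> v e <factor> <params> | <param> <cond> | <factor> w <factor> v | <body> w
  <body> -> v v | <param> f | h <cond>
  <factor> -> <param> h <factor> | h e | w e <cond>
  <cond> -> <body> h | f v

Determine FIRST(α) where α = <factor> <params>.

Add FIRST(<factor>) = { e, h, v, w }; <factor> is not nullable, stop.

{ e, h, v, w }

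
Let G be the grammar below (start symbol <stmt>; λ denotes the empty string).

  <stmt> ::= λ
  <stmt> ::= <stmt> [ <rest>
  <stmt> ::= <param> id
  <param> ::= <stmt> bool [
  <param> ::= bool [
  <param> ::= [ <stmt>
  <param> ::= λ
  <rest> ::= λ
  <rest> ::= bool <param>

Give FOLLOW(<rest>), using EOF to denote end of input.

In <stmt> ::= <stmt> [ <rest>: <rest> is at the end, add FOLLOW(<stmt>) = { EOF, [, bool, id }.
Union: FOLLOW(<rest>) = { EOF, [, bool, id }.

{ EOF, [, bool, id }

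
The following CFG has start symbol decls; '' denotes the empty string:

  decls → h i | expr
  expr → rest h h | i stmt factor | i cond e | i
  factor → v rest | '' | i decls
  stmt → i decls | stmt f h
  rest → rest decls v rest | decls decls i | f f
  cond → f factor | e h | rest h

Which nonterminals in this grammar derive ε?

Directly nullable (have an ''-production): factor.
No other nonterminal has a production whose RHS symbols are all nullable.

{ factor }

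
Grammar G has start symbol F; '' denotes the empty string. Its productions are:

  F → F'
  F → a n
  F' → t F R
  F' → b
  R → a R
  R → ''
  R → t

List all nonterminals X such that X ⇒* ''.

{ R }

Directly nullable (have an ''-production): R.
No other nonterminal has a production whose RHS symbols are all nullable.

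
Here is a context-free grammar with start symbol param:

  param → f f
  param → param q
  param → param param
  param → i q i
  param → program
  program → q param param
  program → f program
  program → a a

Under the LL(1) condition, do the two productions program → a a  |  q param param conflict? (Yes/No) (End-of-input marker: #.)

No

FIRST(a a) = { a } and FIRST(q param param) = { q }.
The FIRST sets are disjoint and neither alternative is nullable — no conflict.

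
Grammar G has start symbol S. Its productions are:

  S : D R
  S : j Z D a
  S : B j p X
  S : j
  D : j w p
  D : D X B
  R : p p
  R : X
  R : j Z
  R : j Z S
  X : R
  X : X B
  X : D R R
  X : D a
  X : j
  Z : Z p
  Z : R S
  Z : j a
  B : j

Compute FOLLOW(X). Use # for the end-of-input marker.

In S : B j p X: X is at the end, add FOLLOW(S) = { #, j, p }.
In D : D X B: add FIRST(B) = { j }.
In R : X: X is at the end, add FOLLOW(R) = { #, j, p }.
In X : X B: add FIRST(B) = { j }.
Union: FOLLOW(X) = { #, j, p }.

{ #, j, p }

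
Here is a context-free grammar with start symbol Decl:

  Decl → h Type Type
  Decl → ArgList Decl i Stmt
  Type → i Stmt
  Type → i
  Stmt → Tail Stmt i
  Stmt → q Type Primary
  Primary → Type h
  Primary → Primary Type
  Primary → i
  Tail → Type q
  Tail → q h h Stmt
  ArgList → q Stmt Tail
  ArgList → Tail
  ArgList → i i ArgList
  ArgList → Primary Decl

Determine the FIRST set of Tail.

{ i, q }

From Tail → Type q: add FIRST(Type) = { i }.
Tail → q h h Stmt contributes {q}.
Union: FIRST(Tail) = { i, q }.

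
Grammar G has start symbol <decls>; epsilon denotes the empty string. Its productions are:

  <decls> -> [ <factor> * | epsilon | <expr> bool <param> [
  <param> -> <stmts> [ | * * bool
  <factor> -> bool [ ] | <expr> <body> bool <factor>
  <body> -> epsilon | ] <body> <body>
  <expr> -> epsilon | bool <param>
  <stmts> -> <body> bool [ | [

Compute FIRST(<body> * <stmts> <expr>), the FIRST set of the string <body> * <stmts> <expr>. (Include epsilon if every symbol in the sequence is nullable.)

{ *, ] }

Add FIRST(<body>)\{epsilon} = { ] }; <body> is nullable, continue.
* is a terminal; add {*} and stop.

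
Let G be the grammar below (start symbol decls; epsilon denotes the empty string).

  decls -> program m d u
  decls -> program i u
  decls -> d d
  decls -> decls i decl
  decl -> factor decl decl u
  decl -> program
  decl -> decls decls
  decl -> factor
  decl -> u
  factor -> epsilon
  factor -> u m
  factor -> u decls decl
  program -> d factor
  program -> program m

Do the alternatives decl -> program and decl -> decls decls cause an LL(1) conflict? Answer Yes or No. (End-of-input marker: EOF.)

FIRST(program) = { d } and FIRST(decls decls) = { d }.
Both contain d, so the two alternatives are not disjoint — LL(1) conflict.

Yes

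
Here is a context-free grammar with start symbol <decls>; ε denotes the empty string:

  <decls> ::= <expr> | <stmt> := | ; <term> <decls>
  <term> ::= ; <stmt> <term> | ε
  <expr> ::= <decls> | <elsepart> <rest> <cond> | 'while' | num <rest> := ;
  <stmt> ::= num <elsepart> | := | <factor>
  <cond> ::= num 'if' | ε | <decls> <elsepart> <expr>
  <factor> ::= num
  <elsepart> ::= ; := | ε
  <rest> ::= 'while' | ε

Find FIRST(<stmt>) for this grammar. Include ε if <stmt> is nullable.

<stmt> ::= num <elsepart> contributes {num}.
<stmt> ::= := contributes {:=}.
From <stmt> ::= <factor>: add FIRST(<factor>) = { num }.
Union: FIRST(<stmt>) = { :=, num }.

{ :=, num }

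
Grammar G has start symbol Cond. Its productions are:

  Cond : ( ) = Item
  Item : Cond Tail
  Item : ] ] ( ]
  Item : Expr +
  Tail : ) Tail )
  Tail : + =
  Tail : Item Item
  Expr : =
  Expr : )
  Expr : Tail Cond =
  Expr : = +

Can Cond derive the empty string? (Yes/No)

No nonterminal in this grammar is nullable.
No production of Cond has an RHS whose symbols are all nullable, so Cond is not nullable.

No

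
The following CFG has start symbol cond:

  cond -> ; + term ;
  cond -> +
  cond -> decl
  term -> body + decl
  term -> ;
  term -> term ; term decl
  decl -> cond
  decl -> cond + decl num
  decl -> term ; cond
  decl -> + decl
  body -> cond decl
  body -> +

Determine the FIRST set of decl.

{ +, ; }

From decl -> cond: add FIRST(cond) = { +, ; }.
From decl -> cond + decl num: add FIRST(cond) = { +, ; }.
From decl -> term ; cond: add FIRST(term) = { +, ; }.
decl -> + decl contributes {+}.
Union: FIRST(decl) = { +, ; }.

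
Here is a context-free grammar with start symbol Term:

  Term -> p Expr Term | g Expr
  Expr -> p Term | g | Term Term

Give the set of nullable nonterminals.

No nonterminal has an empty production or an RHS whose symbols are all nullable.

{ } (none)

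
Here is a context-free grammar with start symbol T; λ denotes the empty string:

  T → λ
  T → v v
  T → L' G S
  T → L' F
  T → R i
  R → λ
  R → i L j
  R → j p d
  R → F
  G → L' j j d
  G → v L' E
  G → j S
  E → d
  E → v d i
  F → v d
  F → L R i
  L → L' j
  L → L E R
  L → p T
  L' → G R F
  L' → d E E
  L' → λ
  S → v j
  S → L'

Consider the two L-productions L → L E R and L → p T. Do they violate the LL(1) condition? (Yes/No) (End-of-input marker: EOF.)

FIRST(L E R) = { d, j, p, v } and FIRST(p T) = { p }.
Both contain p, so the two alternatives are not disjoint — LL(1) conflict.

Yes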